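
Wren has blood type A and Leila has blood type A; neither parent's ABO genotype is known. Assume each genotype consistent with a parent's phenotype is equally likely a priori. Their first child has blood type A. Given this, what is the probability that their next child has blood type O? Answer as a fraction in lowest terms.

Possible genotypes: Wren ∈ {I^A I^A, I^A i}; Leila ∈ {I^A I^A, I^A i}.
Weight each parental genotype pair by prior × P(type-A child):
  I^A I^A × I^A I^A: posterior weight 4/15; P(next child type O) = 0.
  I^A I^A × I^A i: posterior weight 4/15; P(next child type O) = 0.
  I^A i × I^A I^A: posterior weight 4/15; P(next child type O) = 0.
  I^A i × I^A i: posterior weight 1/5; P(next child type O) = 1/4.
Weighted sum = 1/20.

1/20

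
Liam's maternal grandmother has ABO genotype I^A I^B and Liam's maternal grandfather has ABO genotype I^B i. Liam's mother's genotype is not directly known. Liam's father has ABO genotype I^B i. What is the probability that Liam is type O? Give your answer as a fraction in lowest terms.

Liam's mother's ABO genotype from I^A I^B × I^B i: 1/4 I^A I^B, 1/4 I^A i, 1/4 I^B I^B, 1/4 I^B i.
Crossing each possibility with the father I^B i and summing P(type O): 1/4·0 + 1/4·1/4 + 1/4·0 + 1/4·1/4 = 1/8.

1/8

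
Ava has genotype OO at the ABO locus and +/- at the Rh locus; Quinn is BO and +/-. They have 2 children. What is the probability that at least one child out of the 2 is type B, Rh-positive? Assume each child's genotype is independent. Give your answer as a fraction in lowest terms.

39/64

ABO cross OO × BO → 1/2 O, 1/2 B.
Rh cross +/- × +/- → 3/4 Rh+, 1/4 Rh-; so P(type B, Rh-positive) = 1/2 × 3/4 = 3/8 per child.
P(none) = (5/8)^2 = 25/64; P(at least one) = 1 − 25/64 = 39/64.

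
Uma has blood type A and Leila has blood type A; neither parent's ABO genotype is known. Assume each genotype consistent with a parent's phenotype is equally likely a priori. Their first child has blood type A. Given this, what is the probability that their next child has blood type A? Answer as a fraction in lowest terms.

19/20

Possible genotypes: Uma ∈ {AA, AO}; Leila ∈ {AA, AO}.
Weight each parental genotype pair by prior × P(type-A child):
  AA × AA: posterior weight 4/15; P(next child type A) = 1.
  AA × AO: posterior weight 4/15; P(next child type A) = 1.
  AO × AA: posterior weight 4/15; P(next child type A) = 1.
  AO × AO: posterior weight 1/5; P(next child type A) = 3/4.
Weighted sum = 19/20.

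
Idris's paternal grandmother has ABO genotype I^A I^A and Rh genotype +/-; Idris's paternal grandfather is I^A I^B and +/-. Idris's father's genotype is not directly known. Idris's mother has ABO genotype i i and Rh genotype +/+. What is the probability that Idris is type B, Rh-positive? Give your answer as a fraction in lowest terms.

1/4

Idris's father's ABO genotype from I^A I^A × I^A I^B: 1/2 I^A I^A, 1/2 I^A I^B.
Crossing each possibility with the mother i i and summing P(type B): 1/2·0 + 1/2·1/2 = 1/4.
Similarly for Rh via the father's Rh distribution: P(Rh+) = 1.
Independent loci: 1/4 × 1 = 1/4.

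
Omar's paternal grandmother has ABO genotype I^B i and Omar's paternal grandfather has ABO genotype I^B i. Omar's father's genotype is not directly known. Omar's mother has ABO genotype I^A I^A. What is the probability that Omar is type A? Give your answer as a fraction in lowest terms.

Omar's father's ABO genotype from I^B i × I^B i: 1/4 I^B I^B, 1/2 I^B i, 1/4 i i.
Crossing each possibility with the mother I^A I^A and summing P(type A): 1/4·0 + 1/2·1/2 + 1/4·1 = 1/2.

1/2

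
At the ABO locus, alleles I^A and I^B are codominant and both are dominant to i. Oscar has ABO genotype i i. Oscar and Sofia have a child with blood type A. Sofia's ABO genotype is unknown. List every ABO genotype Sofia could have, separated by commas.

For each candidate genotype of Sofia, check whether crossing it with i i can produce every observed child phenotype.
  I^A I^A → possible child types {A} ✓
  I^A I^B → possible child types {A, B} ✓
  I^A i → possible child types {O, A} ✓
  I^B I^B → possible child types {B} ✗
  I^B i → possible child types {O, B} ✗
  i i → possible child types {O} ✗

I^A I^A, I^A I^B, I^A i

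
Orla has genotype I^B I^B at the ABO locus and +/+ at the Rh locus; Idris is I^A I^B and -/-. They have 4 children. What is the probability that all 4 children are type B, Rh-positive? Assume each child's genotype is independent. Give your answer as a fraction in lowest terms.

1/16

ABO cross I^B I^B × I^A I^B → 1/2 B, 1/2 AB.
Rh cross +/+ × -/- → 1 Rh+; so P(type B, Rh-positive) = 1/2 × 1 = 1/2 per child.
All 4 independent: (1/2)^4 = 1/16.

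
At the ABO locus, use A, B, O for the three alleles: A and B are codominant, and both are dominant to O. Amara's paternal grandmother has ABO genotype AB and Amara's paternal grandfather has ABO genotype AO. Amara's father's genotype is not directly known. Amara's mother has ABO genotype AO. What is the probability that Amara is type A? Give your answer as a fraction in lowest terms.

5/8

Amara's father's ABO genotype from AB × AO: 1/4 AA, 1/4 AB, 1/4 AO, 1/4 BO.
Crossing each possibility with the mother AO and summing P(type A): 1/4·1 + 1/4·1/2 + 1/4·3/4 + 1/4·1/4 = 5/8.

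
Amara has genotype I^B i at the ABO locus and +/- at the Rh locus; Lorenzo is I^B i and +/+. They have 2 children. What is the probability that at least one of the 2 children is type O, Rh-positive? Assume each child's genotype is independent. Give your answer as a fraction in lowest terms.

7/16

ABO cross I^B i × I^B i → 1/4 O, 3/4 B.
Rh cross +/- × +/+ → 1 Rh+; so P(type O, Rh-positive) = 1/4 × 1 = 1/4 per child.
P(none) = (3/4)^2 = 9/16; P(at least one) = 1 − 9/16 = 7/16.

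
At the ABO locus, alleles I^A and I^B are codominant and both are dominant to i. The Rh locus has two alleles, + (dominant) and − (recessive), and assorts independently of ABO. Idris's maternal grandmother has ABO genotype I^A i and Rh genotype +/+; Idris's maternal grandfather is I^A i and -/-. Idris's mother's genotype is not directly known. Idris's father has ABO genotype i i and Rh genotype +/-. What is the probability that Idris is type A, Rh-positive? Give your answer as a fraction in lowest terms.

3/8

Idris's mother's ABO genotype from I^A i × I^A i: 1/4 I^A I^A, 1/2 I^A i, 1/4 i i.
Crossing each possibility with the father i i and summing P(type A): 1/4·1 + 1/2·1/2 + 1/4·0 = 1/2.
Similarly for Rh via the mother's Rh distribution: P(Rh+) = 3/4.
Independent loci: 1/2 × 3/4 = 3/8.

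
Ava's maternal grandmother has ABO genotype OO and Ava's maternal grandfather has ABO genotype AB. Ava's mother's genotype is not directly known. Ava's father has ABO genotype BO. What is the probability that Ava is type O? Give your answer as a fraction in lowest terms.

1/4

Ava's mother's ABO genotype from OO × AB: 1/2 AO, 1/2 BO.
Crossing each possibility with the father BO and summing P(type O): 1/2·1/4 + 1/2·1/4 = 1/4.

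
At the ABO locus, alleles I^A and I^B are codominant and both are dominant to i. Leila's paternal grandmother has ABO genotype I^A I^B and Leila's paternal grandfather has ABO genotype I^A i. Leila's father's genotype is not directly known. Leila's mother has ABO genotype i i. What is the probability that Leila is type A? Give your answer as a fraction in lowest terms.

Leila's father's ABO genotype from I^A I^B × I^A i: 1/4 I^A I^A, 1/4 I^A I^B, 1/4 I^A i, 1/4 I^B i.
Crossing each possibility with the mother i i and summing P(type A): 1/4·1 + 1/4·1/2 + 1/4·1/2 + 1/4·0 = 1/2.

1/2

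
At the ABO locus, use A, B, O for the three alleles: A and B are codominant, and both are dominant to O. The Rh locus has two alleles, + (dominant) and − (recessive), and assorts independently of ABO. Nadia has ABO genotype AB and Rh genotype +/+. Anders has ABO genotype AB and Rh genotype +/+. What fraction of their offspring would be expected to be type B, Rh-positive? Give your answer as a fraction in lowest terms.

1/4

ABO cross AB × AB → offspring phenotypes: 1/4 A, 1/4 B, 1/2 AB.
Rh cross +/+ × +/+ → 1 Rh+.
Independent loci: P(type B, Rh-positive) = 1/4 × 1 = 1/4.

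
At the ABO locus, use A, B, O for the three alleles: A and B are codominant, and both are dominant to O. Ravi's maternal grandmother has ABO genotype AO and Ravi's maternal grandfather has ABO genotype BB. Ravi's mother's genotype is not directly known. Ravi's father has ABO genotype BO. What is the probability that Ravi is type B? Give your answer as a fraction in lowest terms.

5/8

Ravi's mother's ABO genotype from AO × BB: 1/2 AB, 1/2 BO.
Crossing each possibility with the father BO and summing P(type B): 1/2·1/2 + 1/2·3/4 = 5/8.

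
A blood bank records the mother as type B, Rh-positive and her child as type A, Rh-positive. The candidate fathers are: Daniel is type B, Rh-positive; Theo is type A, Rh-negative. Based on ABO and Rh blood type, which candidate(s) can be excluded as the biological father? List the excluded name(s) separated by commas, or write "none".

A candidate is excluded only if no genotype consistent with his phenotype could produce a type A, Rh-positive child with a type B, Rh-positive mother.
Daniel (type B, Rh+): no genotype consistent with that phenotype can produce a type-A Rh+ child with a type-B mother.

Daniel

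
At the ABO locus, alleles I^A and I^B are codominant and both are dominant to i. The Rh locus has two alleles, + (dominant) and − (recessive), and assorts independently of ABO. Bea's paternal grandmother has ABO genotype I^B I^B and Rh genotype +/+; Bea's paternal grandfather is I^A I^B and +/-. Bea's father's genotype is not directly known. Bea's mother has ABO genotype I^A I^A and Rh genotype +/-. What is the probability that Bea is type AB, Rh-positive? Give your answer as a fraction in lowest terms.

Bea's father's ABO genotype from I^B I^B × I^A I^B: 1/2 I^A I^B, 1/2 I^B I^B.
Crossing each possibility with the mother I^A I^A and summing P(type AB): 1/2·1/2 + 1/2·1 = 3/4.
Similarly for Rh via the father's Rh distribution: P(Rh+) = 7/8.
Independent loci: 3/4 × 7/8 = 21/32.

21/32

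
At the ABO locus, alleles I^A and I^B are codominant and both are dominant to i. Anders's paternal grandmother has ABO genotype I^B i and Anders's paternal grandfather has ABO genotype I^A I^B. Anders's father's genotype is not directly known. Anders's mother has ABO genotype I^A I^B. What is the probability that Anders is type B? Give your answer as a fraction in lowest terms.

3/8

Anders's father's ABO genotype from I^B i × I^A I^B: 1/4 I^A I^B, 1/4 I^A i, 1/4 I^B I^B, 1/4 I^B i.
Crossing each possibility with the mother I^A I^B and summing P(type B): 1/4·1/4 + 1/4·1/4 + 1/4·1/2 + 1/4·1/2 = 3/8.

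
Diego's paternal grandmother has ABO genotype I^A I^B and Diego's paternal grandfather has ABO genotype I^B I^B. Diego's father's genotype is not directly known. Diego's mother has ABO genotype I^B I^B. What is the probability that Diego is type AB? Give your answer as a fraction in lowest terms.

1/4

Diego's father's ABO genotype from I^A I^B × I^B I^B: 1/2 I^A I^B, 1/2 I^B I^B.
Crossing each possibility with the mother I^B I^B and summing P(type AB): 1/2·1/2 + 1/2·0 = 1/4.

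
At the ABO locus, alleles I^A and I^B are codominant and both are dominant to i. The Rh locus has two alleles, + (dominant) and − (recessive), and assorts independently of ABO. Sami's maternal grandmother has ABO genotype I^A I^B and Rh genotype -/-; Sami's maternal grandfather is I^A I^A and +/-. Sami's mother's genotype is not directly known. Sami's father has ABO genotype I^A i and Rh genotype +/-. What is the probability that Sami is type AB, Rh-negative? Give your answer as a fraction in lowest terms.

3/64

Sami's mother's ABO genotype from I^A I^B × I^A I^A: 1/2 I^A I^A, 1/2 I^A I^B.
Crossing each possibility with the father I^A i and summing P(type AB): 1/2·0 + 1/2·1/4 = 1/8.
Similarly for Rh via the mother's Rh distribution: P(Rh-) = 3/8.
Independent loci: 1/8 × 3/8 = 3/64.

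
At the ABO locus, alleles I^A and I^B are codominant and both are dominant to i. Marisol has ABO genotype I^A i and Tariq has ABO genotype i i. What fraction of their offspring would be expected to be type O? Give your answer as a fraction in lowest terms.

ABO cross I^A i × i i → offspring phenotypes: 1/2 O, 1/2 A.
So P(type O) = 1/2.

1/2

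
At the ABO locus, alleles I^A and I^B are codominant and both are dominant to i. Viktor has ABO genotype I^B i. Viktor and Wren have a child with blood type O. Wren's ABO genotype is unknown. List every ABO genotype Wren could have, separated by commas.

I^A i, I^B i, i i

For each candidate genotype of Wren, check whether crossing it with I^B i can produce every observed child phenotype.
  I^A I^A → possible child types {A, AB} ✗
  I^A I^B → possible child types {A, B, AB} ✗
  I^A i → possible child types {O, A, B, AB} ✓
  I^B I^B → possible child types {B} ✗
  I^B i → possible child types {O, B} ✓
  i i → possible child types {O, B} ✓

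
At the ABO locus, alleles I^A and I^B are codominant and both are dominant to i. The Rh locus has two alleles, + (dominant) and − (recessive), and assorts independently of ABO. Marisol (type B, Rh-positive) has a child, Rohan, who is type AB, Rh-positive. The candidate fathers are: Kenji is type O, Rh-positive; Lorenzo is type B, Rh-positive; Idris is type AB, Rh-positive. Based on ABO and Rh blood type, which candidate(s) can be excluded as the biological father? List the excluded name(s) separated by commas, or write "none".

Kenji, Lorenzo

A candidate is excluded only if no genotype consistent with his phenotype could produce a type AB, Rh-positive child with a type B, Rh-positive mother.
Kenji (type O, Rh+): no genotype consistent with that phenotype can produce a type-AB Rh+ child with a type-B mother.
Lorenzo (type B, Rh+): no genotype consistent with that phenotype can produce a type-AB Rh+ child with a type-B mother.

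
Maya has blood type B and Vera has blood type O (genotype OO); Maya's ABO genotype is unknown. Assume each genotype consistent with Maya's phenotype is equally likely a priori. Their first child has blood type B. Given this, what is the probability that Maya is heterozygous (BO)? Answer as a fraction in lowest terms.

Possible genotypes: Maya ∈ {BB, BO}; Vera ∈ {OO}.
Weight each parental genotype pair by prior × P(type-B child):
  BB × OO: posterior weight 2/3.
  BO × OO: posterior weight 1/3.
Sum the posterior weight over pairs where Maya is BO: 1/3.

1/3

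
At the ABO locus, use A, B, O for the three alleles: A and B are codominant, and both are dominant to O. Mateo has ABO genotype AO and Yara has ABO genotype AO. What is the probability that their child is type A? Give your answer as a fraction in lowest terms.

3/4

ABO cross AO × AO → offspring phenotypes: 1/4 O, 3/4 A.
So P(type A) = 3/4.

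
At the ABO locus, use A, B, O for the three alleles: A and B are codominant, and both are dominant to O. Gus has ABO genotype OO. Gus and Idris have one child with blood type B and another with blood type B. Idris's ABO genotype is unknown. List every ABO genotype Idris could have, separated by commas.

AB, BB, BO

For each candidate genotype of Idris, check whether crossing it with OO can produce every observed child phenotype.
  AA → possible child types {A} ✗
  AB → possible child types {A, B} ✓
  AO → possible child types {O, A} ✗
  BB → possible child types {B} ✓
  BO → possible child types {O, B} ✓
  OO → possible child types {O} ✗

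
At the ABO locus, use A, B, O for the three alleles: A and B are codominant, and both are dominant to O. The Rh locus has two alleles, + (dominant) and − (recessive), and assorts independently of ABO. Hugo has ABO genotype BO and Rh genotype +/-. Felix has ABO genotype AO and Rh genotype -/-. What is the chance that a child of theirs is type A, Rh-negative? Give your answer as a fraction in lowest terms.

ABO cross BO × AO → offspring phenotypes: 1/4 O, 1/4 A, 1/4 B, 1/4 AB.
Rh cross +/- × -/- → 1/2 Rh+, 1/2 Rh-.
Independent loci: P(type A, Rh-negative) = 1/4 × 1/2 = 1/8.

1/8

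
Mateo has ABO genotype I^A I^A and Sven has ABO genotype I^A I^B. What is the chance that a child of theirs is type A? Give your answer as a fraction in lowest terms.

1/2

ABO cross I^A I^A × I^A I^B → offspring phenotypes: 1/2 A, 1/2 AB.
So P(type A) = 1/2.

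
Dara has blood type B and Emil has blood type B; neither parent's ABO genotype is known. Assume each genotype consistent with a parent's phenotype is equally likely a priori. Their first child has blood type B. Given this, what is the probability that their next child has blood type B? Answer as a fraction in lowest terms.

19/20

Possible genotypes: Dara ∈ {BB, BO}; Emil ∈ {BB, BO}.
Weight each parental genotype pair by prior × P(type-B child):
  BB × BB: posterior weight 4/15; P(next child type B) = 1.
  BB × BO: posterior weight 4/15; P(next child type B) = 1.
  BO × BB: posterior weight 4/15; P(next child type B) = 1.
  BO × BO: posterior weight 1/5; P(next child type B) = 3/4.
Weighted sum = 19/20.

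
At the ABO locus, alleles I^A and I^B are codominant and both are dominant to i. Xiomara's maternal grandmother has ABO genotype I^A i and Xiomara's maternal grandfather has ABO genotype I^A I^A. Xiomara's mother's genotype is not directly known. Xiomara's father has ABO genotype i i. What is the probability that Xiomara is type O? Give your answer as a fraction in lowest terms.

Xiomara's mother's ABO genotype from I^A i × I^A I^A: 1/2 I^A I^A, 1/2 I^A i.
Crossing each possibility with the father i i and summing P(type O): 1/2·0 + 1/2·1/2 = 1/4.

1/4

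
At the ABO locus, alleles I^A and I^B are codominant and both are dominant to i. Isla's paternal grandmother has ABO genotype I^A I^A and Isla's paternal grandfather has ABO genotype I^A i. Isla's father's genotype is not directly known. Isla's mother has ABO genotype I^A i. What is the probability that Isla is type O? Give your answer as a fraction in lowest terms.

1/8

Isla's father's ABO genotype from I^A I^A × I^A i: 1/2 I^A I^A, 1/2 I^A i.
Crossing each possibility with the mother I^A i and summing P(type O): 1/2·0 + 1/2·1/4 = 1/8.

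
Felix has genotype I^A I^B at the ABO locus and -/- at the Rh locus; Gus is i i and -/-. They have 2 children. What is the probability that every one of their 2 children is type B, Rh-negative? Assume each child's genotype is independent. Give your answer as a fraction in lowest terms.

ABO cross I^A I^B × i i → 1/2 A, 1/2 B.
Rh cross -/- × -/- → 1 Rh-; so P(type B, Rh-negative) = 1/2 × 1 = 1/2 per child.
All 2 independent: (1/2)^2 = 1/4.

1/4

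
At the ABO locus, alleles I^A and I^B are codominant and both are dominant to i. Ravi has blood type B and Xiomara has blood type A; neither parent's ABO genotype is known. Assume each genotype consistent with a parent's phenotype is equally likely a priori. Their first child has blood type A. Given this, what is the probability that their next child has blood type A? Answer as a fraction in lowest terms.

Possible genotypes: Ravi ∈ {I^B I^B, I^B i}; Xiomara ∈ {I^A I^A, I^A i}.
Weight each parental genotype pair by prior × P(type-A child):
  I^B i × I^A I^A: posterior weight 2/3; P(next child type A) = 1/2.
  I^B i × I^A i: posterior weight 1/3; P(next child type A) = 1/4.
Weighted sum = 5/12.

5/12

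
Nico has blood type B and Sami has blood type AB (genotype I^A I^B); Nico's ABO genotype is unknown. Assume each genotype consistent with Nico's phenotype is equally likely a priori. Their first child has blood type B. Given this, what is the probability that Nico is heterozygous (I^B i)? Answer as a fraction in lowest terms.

Possible genotypes: Nico ∈ {I^B I^B, I^B i}; Sami ∈ {I^A I^B}.
Weight each parental genotype pair by prior × P(type-B child):
  I^B I^B × I^A I^B: posterior weight 1/2.
  I^B i × I^A I^B: posterior weight 1/2.
Sum the posterior weight over pairs where Nico is I^B i: 1/2.

1/2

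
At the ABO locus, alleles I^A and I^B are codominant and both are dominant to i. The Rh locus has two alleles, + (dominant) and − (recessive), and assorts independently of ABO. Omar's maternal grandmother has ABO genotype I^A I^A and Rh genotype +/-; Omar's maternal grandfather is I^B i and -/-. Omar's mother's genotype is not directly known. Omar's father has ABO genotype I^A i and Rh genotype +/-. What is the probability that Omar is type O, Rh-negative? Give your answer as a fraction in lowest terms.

Omar's mother's ABO genotype from I^A I^A × I^B i: 1/2 I^A I^B, 1/2 I^A i.
Crossing each possibility with the father I^A i and summing P(type O): 1/2·0 + 1/2·1/4 = 1/8.
Similarly for Rh via the mother's Rh distribution: P(Rh-) = 3/8.
Independent loci: 1/8 × 3/8 = 3/64.

3/64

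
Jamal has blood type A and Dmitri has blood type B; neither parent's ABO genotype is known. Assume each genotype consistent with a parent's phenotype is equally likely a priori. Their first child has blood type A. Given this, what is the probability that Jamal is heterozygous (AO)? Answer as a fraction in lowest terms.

1/3

Possible genotypes: Jamal ∈ {AA, AO}; Dmitri ∈ {BB, BO}.
Weight each parental genotype pair by prior × P(type-A child):
  AA × BO: posterior weight 2/3.
  AO × BO: posterior weight 1/3.
Sum the posterior weight over pairs where Jamal is AO: 1/3.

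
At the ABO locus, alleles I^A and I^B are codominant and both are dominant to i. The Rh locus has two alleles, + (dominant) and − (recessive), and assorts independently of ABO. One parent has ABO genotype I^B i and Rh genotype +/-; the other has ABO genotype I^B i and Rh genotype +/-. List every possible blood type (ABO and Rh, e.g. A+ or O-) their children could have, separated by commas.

O+, O-, B+, B-

Gametes from I^B i × I^B i give offspring ABO genotypes I^B I^B, I^B i, i i, i.e. phenotypes O, B.
Rh cross +/- × +/- → phenotypes Rh+, Rh-.
Combining independently: O+, O-, B+, B-.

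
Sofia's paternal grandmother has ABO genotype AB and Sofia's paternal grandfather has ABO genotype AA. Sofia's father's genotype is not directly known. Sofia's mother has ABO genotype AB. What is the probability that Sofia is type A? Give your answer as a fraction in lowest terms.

3/8

Sofia's father's ABO genotype from AB × AA: 1/2 AA, 1/2 AB.
Crossing each possibility with the mother AB and summing P(type A): 1/2·1/2 + 1/2·1/4 = 3/8.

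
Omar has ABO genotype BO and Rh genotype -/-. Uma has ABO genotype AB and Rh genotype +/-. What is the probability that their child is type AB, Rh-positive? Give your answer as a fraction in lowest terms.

1/8

ABO cross BO × AB → offspring phenotypes: 1/4 A, 1/2 B, 1/4 AB.
Rh cross -/- × +/- → 1/2 Rh+, 1/2 Rh-.
Independent loci: P(type AB, Rh-positive) = 1/4 × 1/2 = 1/8.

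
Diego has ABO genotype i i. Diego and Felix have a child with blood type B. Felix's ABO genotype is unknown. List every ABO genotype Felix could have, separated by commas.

For each candidate genotype of Felix, check whether crossing it with i i can produce every observed child phenotype.
  I^A I^A → possible child types {A} ✗
  I^A I^B → possible child types {A, B} ✓
  I^A i → possible child types {O, A} ✗
  I^B I^B → possible child types {B} ✓
  I^B i → possible child types {O, B} ✓
  i i → possible child types {O} ✗

I^A I^B, I^B I^B, I^B i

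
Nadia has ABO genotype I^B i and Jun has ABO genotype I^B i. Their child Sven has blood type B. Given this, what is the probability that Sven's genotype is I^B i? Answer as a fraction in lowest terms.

2/3

Cross I^B i × I^B i → 1/4 I^B I^B, 1/2 I^B i, 1/4 i i.
Type-B genotypes among offspring: I^B I^B (1/4), I^B i (1/2); total 3/4.
P(I^B i | type B) = (1/2) / (3/4) = 2/3.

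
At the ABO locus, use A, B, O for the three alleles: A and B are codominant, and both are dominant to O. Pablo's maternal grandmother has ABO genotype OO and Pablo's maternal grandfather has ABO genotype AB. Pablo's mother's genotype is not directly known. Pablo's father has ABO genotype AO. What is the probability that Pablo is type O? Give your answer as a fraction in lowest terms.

1/4

Pablo's mother's ABO genotype from OO × AB: 1/2 AO, 1/2 BO.
Crossing each possibility with the father AO and summing P(type O): 1/2·1/4 + 1/2·1/4 = 1/4.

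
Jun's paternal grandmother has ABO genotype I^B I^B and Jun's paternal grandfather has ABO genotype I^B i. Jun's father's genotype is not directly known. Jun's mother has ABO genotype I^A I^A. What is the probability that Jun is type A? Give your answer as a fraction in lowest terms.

1/4

Jun's father's ABO genotype from I^B I^B × I^B i: 1/2 I^B I^B, 1/2 I^B i.
Crossing each possibility with the mother I^A I^A and summing P(type A): 1/2·0 + 1/2·1/2 = 1/4.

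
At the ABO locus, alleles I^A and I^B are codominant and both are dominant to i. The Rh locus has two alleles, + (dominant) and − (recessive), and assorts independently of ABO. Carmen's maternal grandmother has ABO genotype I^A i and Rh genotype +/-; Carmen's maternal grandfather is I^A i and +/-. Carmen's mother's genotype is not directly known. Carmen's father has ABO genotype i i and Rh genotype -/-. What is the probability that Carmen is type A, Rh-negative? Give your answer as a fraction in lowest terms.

Carmen's mother's ABO genotype from I^A i × I^A i: 1/4 I^A I^A, 1/2 I^A i, 1/4 i i.
Crossing each possibility with the father i i and summing P(type A): 1/4·1 + 1/2·1/2 + 1/4·0 = 1/2.
Similarly for Rh via the mother's Rh distribution: P(Rh-) = 1/2.
Independent loci: 1/2 × 1/2 = 1/4.

1/4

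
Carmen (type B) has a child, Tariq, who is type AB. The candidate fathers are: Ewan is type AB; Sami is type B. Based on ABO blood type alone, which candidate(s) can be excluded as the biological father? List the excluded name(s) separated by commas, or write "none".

Sami

A candidate is excluded only if no genotype consistent with his phenotype could produce a type AB child with a type B mother.
Sami (type B): no genotype consistent with that phenotype can produce a type-AB child with a type-B mother.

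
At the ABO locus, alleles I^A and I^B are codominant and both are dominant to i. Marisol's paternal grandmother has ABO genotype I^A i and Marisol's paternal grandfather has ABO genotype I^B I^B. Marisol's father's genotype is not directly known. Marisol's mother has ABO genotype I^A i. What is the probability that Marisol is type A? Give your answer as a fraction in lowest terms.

3/8

Marisol's father's ABO genotype from I^A i × I^B I^B: 1/2 I^A I^B, 1/2 I^B i.
Crossing each possibility with the mother I^A i and summing P(type A): 1/2·1/2 + 1/2·1/4 = 3/8.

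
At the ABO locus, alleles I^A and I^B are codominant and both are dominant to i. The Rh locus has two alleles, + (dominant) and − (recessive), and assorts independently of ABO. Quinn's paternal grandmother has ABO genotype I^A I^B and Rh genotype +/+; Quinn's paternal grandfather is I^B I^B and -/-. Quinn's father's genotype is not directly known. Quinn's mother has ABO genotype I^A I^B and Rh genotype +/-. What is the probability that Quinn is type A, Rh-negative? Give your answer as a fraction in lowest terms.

Quinn's father's ABO genotype from I^A I^B × I^B I^B: 1/2 I^A I^B, 1/2 I^B I^B.
Crossing each possibility with the mother I^A I^B and summing P(type A): 1/2·1/4 + 1/2·0 = 1/8.
Similarly for Rh via the father's Rh distribution: P(Rh-) = 1/4.
Independent loci: 1/8 × 1/4 = 1/32.

1/32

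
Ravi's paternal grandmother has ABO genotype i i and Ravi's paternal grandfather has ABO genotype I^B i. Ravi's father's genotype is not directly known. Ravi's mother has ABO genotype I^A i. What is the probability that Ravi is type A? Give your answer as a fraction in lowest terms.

3/8

Ravi's father's ABO genotype from i i × I^B i: 1/2 I^B i, 1/2 i i.
Crossing each possibility with the mother I^A i and summing P(type A): 1/2·1/4 + 1/2·1/2 = 3/8.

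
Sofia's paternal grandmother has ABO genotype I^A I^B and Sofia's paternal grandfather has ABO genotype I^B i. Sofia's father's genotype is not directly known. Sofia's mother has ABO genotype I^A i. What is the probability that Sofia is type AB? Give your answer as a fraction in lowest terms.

1/4

Sofia's father's ABO genotype from I^A I^B × I^B i: 1/4 I^A I^B, 1/4 I^A i, 1/4 I^B I^B, 1/4 I^B i.
Crossing each possibility with the mother I^A i and summing P(type AB): 1/4·1/4 + 1/4·0 + 1/4·1/2 + 1/4·1/4 = 1/4.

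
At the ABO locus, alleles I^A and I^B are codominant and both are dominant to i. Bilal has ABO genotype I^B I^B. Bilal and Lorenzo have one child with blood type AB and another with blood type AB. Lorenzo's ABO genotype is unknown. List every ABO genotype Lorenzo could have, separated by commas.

For each candidate genotype of Lorenzo, check whether crossing it with I^B I^B can produce every observed child phenotype.
  I^A I^A → possible child types {AB} ✓
  I^A I^B → possible child types {B, AB} ✓
  I^A i → possible child types {B, AB} ✓
  I^B I^B → possible child types {B} ✗
  I^B i → possible child types {B} ✗
  i i → possible child types {B} ✗

I^A I^A, I^A I^B, I^A i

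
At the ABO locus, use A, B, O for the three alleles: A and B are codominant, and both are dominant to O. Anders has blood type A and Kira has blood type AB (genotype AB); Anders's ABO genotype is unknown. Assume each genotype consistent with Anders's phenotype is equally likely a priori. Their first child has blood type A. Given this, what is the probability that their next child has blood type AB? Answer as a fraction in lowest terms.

3/8

Possible genotypes: Anders ∈ {AA, AO}; Kira ∈ {AB}.
Weight each parental genotype pair by prior × P(type-A child):
  AA × AB: posterior weight 1/2; P(next child type AB) = 1/2.
  AO × AB: posterior weight 1/2; P(next child type AB) = 1/4.
Weighted sum = 3/8.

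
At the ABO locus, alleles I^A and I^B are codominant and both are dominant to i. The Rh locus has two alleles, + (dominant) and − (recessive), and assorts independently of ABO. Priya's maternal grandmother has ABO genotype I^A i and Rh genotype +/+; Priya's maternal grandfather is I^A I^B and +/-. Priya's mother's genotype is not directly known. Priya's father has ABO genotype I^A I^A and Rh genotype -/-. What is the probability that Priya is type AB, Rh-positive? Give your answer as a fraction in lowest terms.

3/16

Priya's mother's ABO genotype from I^A i × I^A I^B: 1/4 I^A I^A, 1/4 I^A I^B, 1/4 I^A i, 1/4 I^B i.
Crossing each possibility with the father I^A I^A and summing P(type AB): 1/4·0 + 1/4·1/2 + 1/4·0 + 1/4·1/2 = 1/4.
Similarly for Rh via the mother's Rh distribution: P(Rh+) = 3/4.
Independent loci: 1/4 × 3/4 = 3/16.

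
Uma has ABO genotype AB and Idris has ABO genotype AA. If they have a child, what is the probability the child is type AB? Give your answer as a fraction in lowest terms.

ABO cross AB × AA → offspring phenotypes: 1/2 A, 1/2 AB.
So P(type AB) = 1/2.

1/2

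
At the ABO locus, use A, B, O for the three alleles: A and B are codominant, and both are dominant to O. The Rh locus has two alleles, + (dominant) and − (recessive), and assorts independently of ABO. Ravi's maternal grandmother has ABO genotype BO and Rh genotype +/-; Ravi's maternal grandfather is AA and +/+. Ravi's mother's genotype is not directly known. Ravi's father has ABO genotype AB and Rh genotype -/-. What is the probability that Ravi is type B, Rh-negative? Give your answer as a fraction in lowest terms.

1/16

Ravi's mother's ABO genotype from BO × AA: 1/2 AB, 1/2 AO.
Crossing each possibility with the father AB and summing P(type B): 1/2·1/4 + 1/2·1/4 = 1/4.
Similarly for Rh via the mother's Rh distribution: P(Rh-) = 1/4.
Independent loci: 1/4 × 1/4 = 1/16.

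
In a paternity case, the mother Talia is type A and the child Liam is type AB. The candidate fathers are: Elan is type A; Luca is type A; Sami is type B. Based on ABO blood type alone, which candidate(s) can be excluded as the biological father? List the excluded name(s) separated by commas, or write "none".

A candidate is excluded only if no genotype consistent with his phenotype could produce a type AB child with a type A mother.
Elan (type A): no genotype consistent with that phenotype can produce a type-AB child with a type-A mother.
Luca (type A): no genotype consistent with that phenotype can produce a type-AB child with a type-A mother.

Elan, Luca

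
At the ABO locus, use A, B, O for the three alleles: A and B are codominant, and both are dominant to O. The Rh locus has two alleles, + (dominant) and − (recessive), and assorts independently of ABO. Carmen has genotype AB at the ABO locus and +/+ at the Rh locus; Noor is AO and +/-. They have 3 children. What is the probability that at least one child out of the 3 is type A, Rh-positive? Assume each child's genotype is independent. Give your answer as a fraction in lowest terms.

7/8

ABO cross AB × AO → 1/2 A, 1/4 B, 1/4 AB.
Rh cross +/+ × +/- → 1 Rh+; so P(type A, Rh-positive) = 1/2 × 1 = 1/2 per child.
P(none) = (1/2)^3 = 1/8; P(at least one) = 1 − 1/8 = 7/8.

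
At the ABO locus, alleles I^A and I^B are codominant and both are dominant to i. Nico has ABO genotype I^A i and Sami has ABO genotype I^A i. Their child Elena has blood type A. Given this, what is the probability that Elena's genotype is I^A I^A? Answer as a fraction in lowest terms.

1/3

Cross I^A i × I^A i → 1/4 I^A I^A, 1/2 I^A i, 1/4 i i.
Type-A genotypes among offspring: I^A I^A (1/4), I^A i (1/2); total 3/4.
P(I^A I^A | type A) = (1/4) / (3/4) = 1/3.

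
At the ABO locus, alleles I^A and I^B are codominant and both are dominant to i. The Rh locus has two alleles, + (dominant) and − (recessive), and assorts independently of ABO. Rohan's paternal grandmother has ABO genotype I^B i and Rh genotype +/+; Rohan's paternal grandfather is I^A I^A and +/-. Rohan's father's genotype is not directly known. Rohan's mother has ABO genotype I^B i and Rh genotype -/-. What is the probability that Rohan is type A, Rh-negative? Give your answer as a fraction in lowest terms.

1/16

Rohan's father's ABO genotype from I^B i × I^A I^A: 1/2 I^A I^B, 1/2 I^A i.
Crossing each possibility with the mother I^B i and summing P(type A): 1/2·1/4 + 1/2·1/4 = 1/4.
Similarly for Rh via the father's Rh distribution: P(Rh-) = 1/4.
Independent loci: 1/4 × 1/4 = 1/16.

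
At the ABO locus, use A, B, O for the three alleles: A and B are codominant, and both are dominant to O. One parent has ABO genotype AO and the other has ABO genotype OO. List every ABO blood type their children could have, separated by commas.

O, A

Gametes from AO × OO give offspring ABO genotypes AO, OO, i.e. phenotypes O, A.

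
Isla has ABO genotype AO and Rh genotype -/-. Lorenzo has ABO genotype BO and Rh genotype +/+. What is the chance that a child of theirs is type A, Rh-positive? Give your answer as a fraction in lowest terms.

ABO cross AO × BO → offspring phenotypes: 1/4 O, 1/4 A, 1/4 B, 1/4 AB.
Rh cross -/- × +/+ → 1 Rh+.
Independent loci: P(type A, Rh-positive) = 1/4 × 1 = 1/4.

1/4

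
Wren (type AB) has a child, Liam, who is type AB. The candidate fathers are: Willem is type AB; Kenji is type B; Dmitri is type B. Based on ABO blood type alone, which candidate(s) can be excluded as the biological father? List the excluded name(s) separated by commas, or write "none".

A candidate is excluded only if no genotype consistent with his phenotype could produce a type AB child with a type AB mother.
Every candidate has at least one consistent genotype combination, so none can be excluded.

none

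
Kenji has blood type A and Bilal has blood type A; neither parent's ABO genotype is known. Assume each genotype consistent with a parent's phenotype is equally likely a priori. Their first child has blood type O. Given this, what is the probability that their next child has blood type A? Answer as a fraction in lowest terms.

Possible genotypes: Kenji ∈ {AA, AO}; Bilal ∈ {AA, AO}.
Weight each parental genotype pair by prior × P(type-O child):
  AO × AO: posterior weight 1; P(next child type A) = 3/4.
Weighted sum = 3/4.

3/4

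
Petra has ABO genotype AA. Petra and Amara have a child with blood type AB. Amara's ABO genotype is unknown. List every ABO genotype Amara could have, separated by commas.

AB, BB, BO

For each candidate genotype of Amara, check whether crossing it with AA can produce every observed child phenotype.
  AA → possible child types {A} ✗
  AB → possible child types {A, AB} ✓
  AO → possible child types {A} ✗
  BB → possible child types {AB} ✓
  BO → possible child types {A, AB} ✓
  OO → possible child types {A} ✗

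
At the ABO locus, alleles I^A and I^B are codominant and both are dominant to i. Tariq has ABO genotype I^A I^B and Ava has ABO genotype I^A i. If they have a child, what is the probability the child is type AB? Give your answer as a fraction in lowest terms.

ABO cross I^A I^B × I^A i → offspring phenotypes: 1/2 A, 1/4 B, 1/4 AB.
So P(type AB) = 1/4.

1/4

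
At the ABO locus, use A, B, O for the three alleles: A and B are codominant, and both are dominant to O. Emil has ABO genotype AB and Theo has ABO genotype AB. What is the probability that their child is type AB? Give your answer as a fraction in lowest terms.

ABO cross AB × AB → offspring phenotypes: 1/4 A, 1/4 B, 1/2 AB.
So P(type AB) = 1/2.

1/2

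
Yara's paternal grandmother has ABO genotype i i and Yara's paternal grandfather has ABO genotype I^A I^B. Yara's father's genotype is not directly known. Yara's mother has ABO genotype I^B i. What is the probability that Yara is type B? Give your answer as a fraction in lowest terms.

Yara's father's ABO genotype from i i × I^A I^B: 1/2 I^A i, 1/2 I^B i.
Crossing each possibility with the mother I^B i and summing P(type B): 1/2·1/4 + 1/2·3/4 = 1/2.

1/2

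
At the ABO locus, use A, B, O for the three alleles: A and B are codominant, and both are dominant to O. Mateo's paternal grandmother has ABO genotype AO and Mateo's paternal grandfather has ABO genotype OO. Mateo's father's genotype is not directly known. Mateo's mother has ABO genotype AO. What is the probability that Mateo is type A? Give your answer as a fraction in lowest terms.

Mateo's father's ABO genotype from AO × OO: 1/2 AO, 1/2 OO.
Crossing each possibility with the mother AO and summing P(type A): 1/2·3/4 + 1/2·1/2 = 5/8.

5/8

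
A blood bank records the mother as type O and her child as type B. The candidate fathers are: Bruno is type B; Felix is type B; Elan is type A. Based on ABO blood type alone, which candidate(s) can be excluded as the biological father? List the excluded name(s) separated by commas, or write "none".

A candidate is excluded only if no genotype consistent with his phenotype could produce a type B child with a type O mother.
Elan (type A): no genotype consistent with that phenotype can produce a type-B child with a type-O mother.

Elan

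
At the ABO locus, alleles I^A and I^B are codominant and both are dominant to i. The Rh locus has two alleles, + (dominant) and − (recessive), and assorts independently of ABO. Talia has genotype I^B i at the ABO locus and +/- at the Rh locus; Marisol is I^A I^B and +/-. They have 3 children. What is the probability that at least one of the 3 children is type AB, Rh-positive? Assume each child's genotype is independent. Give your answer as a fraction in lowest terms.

1899/4096

ABO cross I^B i × I^A I^B → 1/4 A, 1/2 B, 1/4 AB.
Rh cross +/- × +/- → 3/4 Rh+, 1/4 Rh-; so P(type AB, Rh-positive) = 1/4 × 3/4 = 3/16 per child.
P(none) = (13/16)^3 = 2197/4096; P(at least one) = 1 − 2197/4096 = 1899/4096.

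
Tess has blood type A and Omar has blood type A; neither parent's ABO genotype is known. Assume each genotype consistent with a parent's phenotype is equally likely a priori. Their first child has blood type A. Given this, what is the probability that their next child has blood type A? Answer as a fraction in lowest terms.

Possible genotypes: Tess ∈ {AA, AO}; Omar ∈ {AA, AO}.
Weight each parental genotype pair by prior × P(type-A child):
  AA × AA: posterior weight 4/15; P(next child type A) = 1.
  AA × AO: posterior weight 4/15; P(next child type A) = 1.
  AO × AA: posterior weight 4/15; P(next child type A) = 1.
  AO × AO: posterior weight 1/5; P(next child type A) = 3/4.
Weighted sum = 19/20.

19/20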